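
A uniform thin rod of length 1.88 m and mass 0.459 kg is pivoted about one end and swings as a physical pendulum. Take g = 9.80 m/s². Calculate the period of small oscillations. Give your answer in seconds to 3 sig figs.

2.25 s

For a physical pendulum T = 2π√(I/(mgd)), with d = 0.9400 m from pivot to centre of mass.
I_cm = mL²/12 = 0.459 × 1.88²/12 = 0.1352 kg·m²; I = I_cm + md² = 0.1352 + 0.459 × 0.9400² = 0.5408 kg·m².
T = 2π√(0.5408/(0.459 × 9.80 × 0.9400)) = 2.25 s.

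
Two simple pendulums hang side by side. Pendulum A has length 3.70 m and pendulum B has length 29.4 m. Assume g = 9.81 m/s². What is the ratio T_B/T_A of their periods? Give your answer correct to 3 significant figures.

2.82

T ∝ √L, so T_B/T_A = √(L_B/L_A) = √(29.4/3.70) = 2.82.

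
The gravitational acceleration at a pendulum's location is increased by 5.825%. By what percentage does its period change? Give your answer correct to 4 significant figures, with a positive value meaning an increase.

T ∝ 1/√g, so T'/T = 1/√(1.0582) = 0.97209.
Percentage change in T = (0.97209 − 1) × 100% = -2.791%.

-2.791%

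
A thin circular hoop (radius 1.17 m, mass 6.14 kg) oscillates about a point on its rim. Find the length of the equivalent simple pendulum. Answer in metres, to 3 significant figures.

The equivalent simple-pendulum length is L_eq = I/(md), where I is about the pivot and d = 1.170 m.
I_cm = mR² = 8.405 kg·m², so I = I_cm + md² = 8.405 + 8.405 = 16.81 kg·m².
L_eq = 16.81/(6.14 × 1.170) = 2.34 m.

2.34 m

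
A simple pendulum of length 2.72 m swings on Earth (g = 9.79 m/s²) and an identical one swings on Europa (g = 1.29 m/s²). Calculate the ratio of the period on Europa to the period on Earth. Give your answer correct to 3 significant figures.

T ∝ 1/√g, so T₂/T₁ = √(g₁/g₂) = √(9.79/1.29) = 2.75.

2.75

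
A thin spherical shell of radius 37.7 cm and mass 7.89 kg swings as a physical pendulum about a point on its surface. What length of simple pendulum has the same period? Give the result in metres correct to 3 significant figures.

The equivalent simple-pendulum length is L_eq = I/(md), where I is about the pivot and d = 0.3770 m.
I_cm = (2/3)mR² = 0.7476 kg·m², so I = I_cm + md² = 0.7476 + 1.121 = 1.869 kg·m².
L_eq = 1.869/(7.89 × 0.3770) = 0.628 m.

0.628 m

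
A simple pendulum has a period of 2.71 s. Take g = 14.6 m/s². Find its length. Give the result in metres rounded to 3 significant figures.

From T = 2π√(L/g), L = gT²/(4π²) = 14.6 × 2.710²/(4π²) = 2.72 m.

2.72 m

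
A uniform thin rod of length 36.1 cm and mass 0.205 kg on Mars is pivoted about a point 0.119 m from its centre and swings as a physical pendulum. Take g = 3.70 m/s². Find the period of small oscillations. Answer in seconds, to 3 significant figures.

For a physical pendulum T = 2π√(I/(mgd)), with d = 0.1190 m from pivot to centre of mass.
I_cm = mL²/12 = 0.205 × 0.361²/12 = 0.002226 kg·m²; I = I_cm + md² = 0.002226 + 0.205 × 0.1190² = 0.005129 kg·m².
T = 2π√(0.005129/(0.205 × 3.70 × 0.1190)) = 1.50 s.

1.50 s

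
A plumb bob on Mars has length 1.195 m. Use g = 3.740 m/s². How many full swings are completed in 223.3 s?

62

T = 2π√(L/g) = 2π√(1.195/3.740) = 3.5516 s.
Number of complete oscillations = ⌊223.3/3.5516⌋ = ⌊62.872⌋ = 62.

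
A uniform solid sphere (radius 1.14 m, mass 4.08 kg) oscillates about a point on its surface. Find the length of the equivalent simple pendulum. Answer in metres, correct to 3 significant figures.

The equivalent simple-pendulum length is L_eq = I/(md), where I is about the pivot and d = 1.140 m.
I_cm = (2/5)mR² = 2.121 kg·m², so I = I_cm + md² = 2.121 + 5.302 = 7.423 kg·m².
L_eq = 7.423/(4.08 × 1.140) = 1.60 m.

1.60 m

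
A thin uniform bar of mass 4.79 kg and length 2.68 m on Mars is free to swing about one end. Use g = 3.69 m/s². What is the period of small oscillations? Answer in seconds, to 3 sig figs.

For a physical pendulum T = 2π√(I/(mgd)), with d = 1.340 m from pivot to centre of mass.
I_cm = mL²/12 = 4.79 × 2.68²/12 = 2.867 kg·m²; I = I_cm + md² = 2.867 + 4.79 × 1.340² = 11.47 kg·m².
T = 2π√(11.47/(4.79 × 3.69 × 1.340)) = 4.37 s.

4.37 s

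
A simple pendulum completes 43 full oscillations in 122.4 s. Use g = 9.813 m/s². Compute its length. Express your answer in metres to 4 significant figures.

T = 122.4/43 = 2.8465 s.
From T = 2π√(L/g), L = gT²/(4π²) = 9.813 × 2.8465²/(4π²) = 2.014 m.

2.014 m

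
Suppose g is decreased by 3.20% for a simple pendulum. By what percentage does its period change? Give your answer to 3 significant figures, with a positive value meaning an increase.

T ∝ 1/√g, so T'/T = 1/√(0.9680) = 1.016.
Percentage change in T = (1.016 − 1) × 100% = 1.64%.

1.64%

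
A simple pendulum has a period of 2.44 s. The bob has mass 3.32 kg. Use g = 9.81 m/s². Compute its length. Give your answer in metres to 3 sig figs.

1.48 m

From T = 2π√(L/g), L = gT²/(4π²) = 9.81 × 2.440²/(4π²) = 1.48 m.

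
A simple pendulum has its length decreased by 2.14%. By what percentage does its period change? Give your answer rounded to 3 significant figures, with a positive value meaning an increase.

-1.08%

T ∝ √L, so T'/T = √(0.9786) = 0.9892.
Percentage change in T = (0.9892 − 1) × 100% = -1.08%.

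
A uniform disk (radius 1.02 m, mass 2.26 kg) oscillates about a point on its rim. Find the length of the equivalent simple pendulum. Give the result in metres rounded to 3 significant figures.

The equivalent simple-pendulum length is L_eq = I/(md), where I is about the pivot and d = 1.020 m.
I_cm = ½mR² = 1.176 kg·m², so I = I_cm + md² = 1.176 + 2.351 = 3.527 kg·m².
L_eq = 3.527/(2.26 × 1.020) = 1.53 m.

1.53 m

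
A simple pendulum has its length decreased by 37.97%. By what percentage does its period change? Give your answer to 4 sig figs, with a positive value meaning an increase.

-21.24%

T ∝ √L, so T'/T = √(0.62030) = 0.78759.
Percentage change in T = (0.78759 − 1) × 100% = -21.24%.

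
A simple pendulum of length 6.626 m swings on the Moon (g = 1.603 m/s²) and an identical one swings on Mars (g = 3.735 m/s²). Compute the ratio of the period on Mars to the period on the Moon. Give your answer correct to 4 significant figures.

0.6551

T ∝ 1/√g, so T₂/T₁ = √(g₁/g₂) = √(1.603/3.735) = 0.6551.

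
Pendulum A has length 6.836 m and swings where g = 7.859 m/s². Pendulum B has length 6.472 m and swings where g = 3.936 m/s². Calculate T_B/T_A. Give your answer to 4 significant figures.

1.375

T = 2π√(L/g), so T_B/T_A = √((L_B/g_B)/(L_A/g_A)) = √((6.472/3.936)/(6.836/7.859)) = 1.375.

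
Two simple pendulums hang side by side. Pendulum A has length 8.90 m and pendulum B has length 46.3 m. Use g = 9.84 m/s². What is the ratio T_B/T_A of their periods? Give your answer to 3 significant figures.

2.28

T ∝ √L, so T_B/T_A = √(L_B/L_A) = √(46.3/8.90) = 2.28.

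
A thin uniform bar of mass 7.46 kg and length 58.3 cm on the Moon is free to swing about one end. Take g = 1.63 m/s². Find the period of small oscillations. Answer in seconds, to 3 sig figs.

For a physical pendulum T = 2π√(I/(mgd)), with d = 0.2915 m from pivot to centre of mass.
I_cm = mL²/12 = 7.46 × 0.583²/12 = 0.2113 kg·m²; I = I_cm + md² = 0.2113 + 7.46 × 0.2915² = 0.8452 kg·m².
T = 2π√(0.8452/(7.46 × 1.63 × 0.2915)) = 3.07 s.

3.07 s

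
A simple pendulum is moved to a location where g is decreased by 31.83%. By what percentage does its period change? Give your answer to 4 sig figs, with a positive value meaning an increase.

21.12%

T ∝ 1/√g, so T'/T = 1/√(0.68170) = 1.2112.
Percentage change in T = (1.2112 − 1) × 100% = 21.12%.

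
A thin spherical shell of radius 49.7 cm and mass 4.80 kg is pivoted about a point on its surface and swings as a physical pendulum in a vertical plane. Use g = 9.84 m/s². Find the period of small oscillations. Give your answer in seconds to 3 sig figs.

I_cm = (2/3)mr² = 0.7904 kg·m². The pivot is at distance d = 0.497 m from the centre of mass.
By the parallel-axis theorem, I = I_cm + md² = 0.7904 + 1.186 = 1.976 kg·m².
T = 2π√(I/(mgd)) = 2π√(1.976/(4.80 × 9.84 × 0.497)) = 1.82 s.

1.82 s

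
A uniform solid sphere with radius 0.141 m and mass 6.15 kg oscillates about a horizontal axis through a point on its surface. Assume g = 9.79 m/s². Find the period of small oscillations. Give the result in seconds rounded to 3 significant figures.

0.892 s

I_cm = (2/5)mr² = 0.04891 kg·m². The pivot is at distance d = 0.141 m from the centre of mass.
By the parallel-axis theorem, I = I_cm + md² = 0.04891 + 0.1223 = 0.1712 kg·m².
T = 2π√(I/(mgd)) = 2π√(0.1712/(6.15 × 9.79 × 0.141)) = 0.892 s.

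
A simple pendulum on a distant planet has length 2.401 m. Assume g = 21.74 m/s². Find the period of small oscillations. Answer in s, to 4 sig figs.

T = 2π√(L/g) = 2π√(2.401/21.74) = 2π × 0.33233 = 2.088 s.

2.088 s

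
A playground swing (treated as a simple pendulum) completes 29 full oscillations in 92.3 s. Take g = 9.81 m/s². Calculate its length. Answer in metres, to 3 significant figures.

T = 92.3/29 = 3.183 s.
From T = 2π√(L/g), L = gT²/(4π²) = 9.81 × 3.183²/(4π²) = 2.52 m.

2.52 m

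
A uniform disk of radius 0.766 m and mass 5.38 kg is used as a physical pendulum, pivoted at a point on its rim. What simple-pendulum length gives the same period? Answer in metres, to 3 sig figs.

1.15 m

The equivalent simple-pendulum length is L_eq = I/(md), where I is about the pivot and d = 0.7660 m.
I_cm = ½mR² = 1.578 kg·m², so I = I_cm + md² = 1.578 + 3.157 = 4.735 kg·m².
L_eq = 4.735/(5.38 × 0.7660) = 1.15 m.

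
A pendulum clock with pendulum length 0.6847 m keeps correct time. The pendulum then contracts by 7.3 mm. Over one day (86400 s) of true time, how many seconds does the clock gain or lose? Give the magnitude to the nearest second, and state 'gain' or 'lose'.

T ∝ √L, so T'/T = √(0.67740/0.6847) = 0.994655.
In 86400 s of true time the clock registers 86400/0.994655 = 86864.3 s, so it gains 464 s.

gain 464 s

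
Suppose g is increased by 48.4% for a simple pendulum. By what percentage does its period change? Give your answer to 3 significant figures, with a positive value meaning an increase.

T ∝ 1/√g, so T'/T = 1/√(1.484) = 0.8209.
Percentage change in T = (0.8209 − 1) × 100% = -17.9%.

-17.9%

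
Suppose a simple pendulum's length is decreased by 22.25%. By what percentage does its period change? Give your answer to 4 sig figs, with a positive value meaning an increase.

T ∝ √L, so T'/T = √(0.77750) = 0.88176.
Percentage change in T = (0.88176 − 1) × 100% = -11.82%.

-11.82%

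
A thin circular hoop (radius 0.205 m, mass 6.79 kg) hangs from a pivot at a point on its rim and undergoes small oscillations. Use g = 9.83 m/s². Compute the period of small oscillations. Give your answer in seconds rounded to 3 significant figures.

I_cm = mr² = 0.2853 kg·m². The pivot is at distance d = 0.205 m from the centre of mass.
By the parallel-axis theorem, I = I_cm + md² = 0.2853 + 0.2853 = 0.5707 kg·m².
T = 2π√(I/(mgd)) = 2π√(0.5707/(6.79 × 9.83 × 0.205)) = 1.28 s.

1.28 s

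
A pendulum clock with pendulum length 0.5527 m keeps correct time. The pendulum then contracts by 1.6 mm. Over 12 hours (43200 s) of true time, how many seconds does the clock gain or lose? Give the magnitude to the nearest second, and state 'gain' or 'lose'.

gain 63 s

T ∝ √L, so T'/T = √(0.55110/0.5527) = 0.998552.
In 43200 s of true time the clock registers 43200/0.998552 = 43262.7 s, so it gains 63 s.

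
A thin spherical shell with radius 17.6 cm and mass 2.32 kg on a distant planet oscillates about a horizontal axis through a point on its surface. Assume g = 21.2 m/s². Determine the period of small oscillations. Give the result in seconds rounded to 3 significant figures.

0.739 s

I_cm = (2/3)mr² = 0.04791 kg·m². The pivot is at distance d = 0.176 m from the centre of mass.
By the parallel-axis theorem, I = I_cm + md² = 0.04791 + 0.07186 = 0.1198 kg·m².
T = 2π√(I/(mgd)) = 2π√(0.1198/(2.32 × 21.2 × 0.176)) = 0.739 s.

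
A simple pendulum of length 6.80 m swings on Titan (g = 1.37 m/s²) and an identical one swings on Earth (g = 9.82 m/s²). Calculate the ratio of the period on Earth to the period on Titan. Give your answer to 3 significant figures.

T ∝ 1/√g, so T₂/T₁ = √(g₁/g₂) = √(1.37/9.82) = 0.374.

0.374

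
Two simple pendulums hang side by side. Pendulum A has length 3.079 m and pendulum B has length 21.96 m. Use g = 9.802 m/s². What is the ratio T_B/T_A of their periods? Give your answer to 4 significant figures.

2.671

T ∝ √L, so T_B/T_A = √(L_B/L_A) = √(21.96/3.079) = 2.671.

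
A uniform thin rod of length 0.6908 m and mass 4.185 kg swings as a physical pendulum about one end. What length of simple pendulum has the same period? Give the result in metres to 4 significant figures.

The equivalent simple-pendulum length is L_eq = I/(md), where I is about the pivot and d = 0.34540 m.
I_cm = (1/12)mL² = 0.16643 kg·m², so I = I_cm + md² = 0.16643 + 0.49928 = 0.66570 kg·m².
L_eq = 0.66570/(4.185 × 0.34540) = 0.4605 m.

0.4605 m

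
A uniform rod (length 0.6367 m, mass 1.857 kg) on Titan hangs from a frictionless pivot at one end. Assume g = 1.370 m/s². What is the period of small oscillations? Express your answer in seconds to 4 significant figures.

For a physical pendulum T = 2π√(I/(mgd)), with d = 0.31835 m from pivot to centre of mass.
I_cm = mL²/12 = 1.857 × 0.6367²/12 = 0.062734 kg·m²; I = I_cm + md² = 0.062734 + 1.857 × 0.31835² = 0.25093 kg·m².
T = 2π√(0.25093/(1.857 × 1.370 × 0.31835)) = 3.497 s.

3.497 s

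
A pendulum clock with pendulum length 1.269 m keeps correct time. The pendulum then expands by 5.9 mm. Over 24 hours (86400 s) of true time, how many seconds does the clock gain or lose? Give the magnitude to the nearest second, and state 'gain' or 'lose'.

T ∝ √L, so T'/T = √(1.27490/1.269) = 1.00232.
In 86400 s of true time the clock registers 86400/1.00232 = 86199.8 s, so it loses 200 s.

lose 200 s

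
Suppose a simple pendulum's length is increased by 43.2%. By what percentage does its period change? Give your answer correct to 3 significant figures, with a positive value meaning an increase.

T ∝ √L, so T'/T = √(1.432) = 1.197.
Percentage change in T = (1.197 − 1) × 100% = 19.7%.

19.7%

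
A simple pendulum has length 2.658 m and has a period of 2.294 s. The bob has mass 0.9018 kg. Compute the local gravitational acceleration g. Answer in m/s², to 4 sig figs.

19.94 m/s²

From T = 2π√(L/g), g = 4π²L/T² = 4π² × 2.658/2.2940² = 19.94 m/s².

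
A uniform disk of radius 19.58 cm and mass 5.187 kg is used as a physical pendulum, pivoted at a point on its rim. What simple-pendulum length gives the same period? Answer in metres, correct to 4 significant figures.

0.2937 m

The equivalent simple-pendulum length is L_eq = I/(md), where I is about the pivot and d = 0.19580 m.
I_cm = ½mR² = 0.099429 kg·m², so I = I_cm + md² = 0.099429 + 0.19886 = 0.29829 kg·m².
L_eq = 0.29829/(5.187 × 0.19580) = 0.2937 m.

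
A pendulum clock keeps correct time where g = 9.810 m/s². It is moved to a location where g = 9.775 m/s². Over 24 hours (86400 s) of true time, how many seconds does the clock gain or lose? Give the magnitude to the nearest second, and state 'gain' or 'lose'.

The clock's period scales as T ∝ 1/√g, so T'/T = √(9.810/9.775) = 1.00179.
In 86400 s of true time the clock registers 86400/1.00179 = 86245.7 s, so it loses 154 s.

lose 154 s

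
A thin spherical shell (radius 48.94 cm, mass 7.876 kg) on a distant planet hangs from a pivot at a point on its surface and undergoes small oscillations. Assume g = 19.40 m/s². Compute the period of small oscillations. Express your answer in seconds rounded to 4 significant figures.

1.288 s

I_cm = (2/3)mr² = 1.2576 kg·m². The pivot is at distance d = 0.4894 m from the centre of mass.
By the parallel-axis theorem, I = I_cm + md² = 1.2576 + 1.8864 = 3.1440 kg·m².
T = 2π√(I/(mgd)) = 2π√(3.1440/(7.876 × 19.40 × 0.4894)) = 1.288 s.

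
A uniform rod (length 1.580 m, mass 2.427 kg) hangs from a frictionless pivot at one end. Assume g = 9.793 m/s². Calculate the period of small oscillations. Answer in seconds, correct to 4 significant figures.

2.061 s

For a physical pendulum T = 2π√(I/(mgd)), with d = 0.79000 m from pivot to centre of mass.
I_cm = mL²/12 = 2.427 × 1.580²/12 = 0.50490 kg·m²; I = I_cm + md² = 0.50490 + 2.427 × 0.79000² = 2.0196 kg·m².
T = 2π√(2.0196/(2.427 × 9.793 × 0.79000)) = 2.061 s.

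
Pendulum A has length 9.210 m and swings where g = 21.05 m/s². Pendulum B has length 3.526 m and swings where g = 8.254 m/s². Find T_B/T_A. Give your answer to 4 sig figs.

T = 2π√(L/g), so T_B/T_A = √((L_B/g_B)/(L_A/g_A)) = √((3.526/8.254)/(9.210/21.05)) = 0.9881.

0.9881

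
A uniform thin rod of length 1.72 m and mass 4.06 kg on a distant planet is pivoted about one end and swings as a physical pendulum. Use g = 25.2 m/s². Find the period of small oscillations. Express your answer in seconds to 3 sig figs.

For a physical pendulum T = 2π√(I/(mgd)), with d = 0.8600 m from pivot to centre of mass.
I_cm = mL²/12 = 4.06 × 1.72²/12 = 1.001 kg·m²; I = I_cm + md² = 1.001 + 4.06 × 0.8600² = 4.004 kg·m².
T = 2π√(4.004/(4.06 × 25.2 × 0.8600)) = 1.34 s.

1.34 s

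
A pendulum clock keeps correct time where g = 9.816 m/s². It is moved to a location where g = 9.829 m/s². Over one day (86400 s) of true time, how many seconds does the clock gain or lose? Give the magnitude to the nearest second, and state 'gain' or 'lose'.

The clock's period scales as T ∝ 1/√g, so T'/T = √(9.816/9.829) = 0.999338.
In 86400 s of true time the clock registers 86400/0.999338 = 86457.2 s, so it gains 57 s.

gain 57 s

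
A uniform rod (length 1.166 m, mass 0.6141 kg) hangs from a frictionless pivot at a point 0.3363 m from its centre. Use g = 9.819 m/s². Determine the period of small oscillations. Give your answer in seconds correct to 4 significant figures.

1.645 s

For a physical pendulum T = 2π√(I/(mgd)), with d = 0.33630 m from pivot to centre of mass.
I_cm = mL²/12 = 0.6141 × 1.166²/12 = 0.069575 kg·m²; I = I_cm + md² = 0.069575 + 0.6141 × 0.33630² = 0.13903 kg·m².
T = 2π√(0.13903/(0.6141 × 9.819 × 0.33630)) = 1.645 s.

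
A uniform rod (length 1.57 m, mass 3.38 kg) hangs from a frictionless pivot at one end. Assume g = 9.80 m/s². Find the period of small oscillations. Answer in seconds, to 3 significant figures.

2.05 s

For a physical pendulum T = 2π√(I/(mgd)), with d = 0.7850 m from pivot to centre of mass.
I_cm = mL²/12 = 3.38 × 1.57²/12 = 0.6943 kg·m²; I = I_cm + md² = 0.6943 + 3.38 × 0.7850² = 2.777 kg·m².
T = 2π√(2.777/(3.38 × 9.80 × 0.7850)) = 2.05 s.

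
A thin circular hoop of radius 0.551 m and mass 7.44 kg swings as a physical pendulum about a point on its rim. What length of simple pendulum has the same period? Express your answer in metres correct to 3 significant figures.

1.10 m

The equivalent simple-pendulum length is L_eq = I/(md), where I is about the pivot and d = 0.5510 m.
I_cm = mR² = 2.259 kg·m², so I = I_cm + md² = 2.259 + 2.259 = 4.518 kg·m².
L_eq = 4.518/(7.44 × 0.5510) = 1.10 m.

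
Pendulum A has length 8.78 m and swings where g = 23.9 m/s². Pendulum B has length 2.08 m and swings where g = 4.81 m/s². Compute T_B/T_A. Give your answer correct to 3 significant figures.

1.08

T = 2π√(L/g), so T_B/T_A = √((L_B/g_B)/(L_A/g_A)) = √((2.08/4.81)/(8.78/23.9)) = 1.08.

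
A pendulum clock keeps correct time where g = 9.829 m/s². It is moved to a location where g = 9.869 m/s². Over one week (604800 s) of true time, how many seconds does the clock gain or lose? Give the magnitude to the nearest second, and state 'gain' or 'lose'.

gain 1229 s

The clock's period scales as T ∝ 1/√g, so T'/T = √(9.829/9.869) = 0.997971.
In 604800 s of true time the clock registers 604800/0.997971 = 606029.4 s, so it gains 1229 s.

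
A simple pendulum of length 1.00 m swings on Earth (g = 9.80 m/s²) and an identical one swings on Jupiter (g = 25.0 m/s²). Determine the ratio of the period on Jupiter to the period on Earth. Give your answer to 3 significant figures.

0.626

T ∝ 1/√g, so T₂/T₁ = √(g₁/g₂) = √(9.80/25.0) = 0.626.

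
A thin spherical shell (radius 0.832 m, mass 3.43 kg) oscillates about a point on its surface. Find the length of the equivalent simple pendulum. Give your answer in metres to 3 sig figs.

1.39 m

The equivalent simple-pendulum length is L_eq = I/(md), where I is about the pivot and d = 0.8320 m.
I_cm = (2/3)mR² = 1.583 kg·m², so I = I_cm + md² = 1.583 + 2.374 = 3.957 kg·m².
L_eq = 3.957/(3.43 × 0.8320) = 1.39 m.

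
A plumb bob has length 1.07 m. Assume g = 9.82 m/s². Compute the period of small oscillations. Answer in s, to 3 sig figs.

T = 2π√(L/g) = 2π√(1.07/9.82) = 2π × 0.3301 = 2.07 s.

2.07 s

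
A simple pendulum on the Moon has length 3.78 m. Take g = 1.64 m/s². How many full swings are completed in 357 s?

T = 2π√(L/g) = 2π√(3.78/1.64) = 9.539 s.
Number of complete oscillations = ⌊357/9.539⌋ = ⌊37.43⌋ = 37.

37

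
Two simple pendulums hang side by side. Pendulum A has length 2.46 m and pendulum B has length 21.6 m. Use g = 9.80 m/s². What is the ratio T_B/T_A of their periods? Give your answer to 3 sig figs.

2.96

T ∝ √L, so T_B/T_A = √(L_B/L_A) = √(21.6/2.46) = 2.96.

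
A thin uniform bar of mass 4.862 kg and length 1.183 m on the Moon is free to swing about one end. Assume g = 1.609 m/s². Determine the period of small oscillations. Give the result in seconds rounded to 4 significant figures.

For a physical pendulum T = 2π√(I/(mgd)), with d = 0.59150 m from pivot to centre of mass.
I_cm = mL²/12 = 4.862 × 1.183²/12 = 0.56703 kg·m²; I = I_cm + md² = 0.56703 + 4.862 × 0.59150² = 2.2681 kg·m².
T = 2π√(2.2681/(4.862 × 1.609 × 0.59150)) = 4.399 s.

4.399 s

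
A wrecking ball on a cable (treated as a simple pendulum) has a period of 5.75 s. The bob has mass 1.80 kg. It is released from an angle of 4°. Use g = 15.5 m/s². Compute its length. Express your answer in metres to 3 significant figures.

From T = 2π√(L/g), L = gT²/(4π²) = 15.5 × 5.750²/(4π²) = 13.0 m.

13.0 m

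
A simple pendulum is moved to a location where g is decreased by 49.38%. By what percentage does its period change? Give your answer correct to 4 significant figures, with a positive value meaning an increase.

T ∝ 1/√g, so T'/T = 1/√(0.50620) = 1.4055.
Percentage change in T = (1.4055 − 1) × 100% = 40.55%.

40.55%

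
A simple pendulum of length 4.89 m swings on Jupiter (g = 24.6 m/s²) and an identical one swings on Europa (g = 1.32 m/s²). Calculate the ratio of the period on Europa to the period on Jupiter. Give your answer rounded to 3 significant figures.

4.32

T ∝ 1/√g, so T₂/T₁ = √(g₁/g₂) = √(24.6/1.32) = 4.32.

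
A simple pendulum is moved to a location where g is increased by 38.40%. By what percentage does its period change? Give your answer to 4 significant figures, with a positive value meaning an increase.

T ∝ 1/√g, so T'/T = 1/√(1.3840) = 0.85003.
Percentage change in T = (0.85003 − 1) × 100% = -15.00%.

-15.00%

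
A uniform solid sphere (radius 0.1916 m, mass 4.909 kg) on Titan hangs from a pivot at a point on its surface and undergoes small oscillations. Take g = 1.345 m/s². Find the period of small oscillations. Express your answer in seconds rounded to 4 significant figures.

I_cm = (2/5)mr² = 0.072085 kg·m². The pivot is at distance d = 0.1916 m from the centre of mass.
By the parallel-axis theorem, I = I_cm + md² = 0.072085 + 0.18021 = 0.25230 kg·m².
T = 2π√(I/(mgd)) = 2π√(0.25230/(4.909 × 1.345 × 0.1916)) = 2.806 s.

2.806 s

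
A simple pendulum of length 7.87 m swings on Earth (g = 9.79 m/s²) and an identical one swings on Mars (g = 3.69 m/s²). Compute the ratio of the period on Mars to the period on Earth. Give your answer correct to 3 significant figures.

1.63

T ∝ 1/√g, so T₂/T₁ = √(g₁/g₂) = √(9.79/3.69) = 1.63.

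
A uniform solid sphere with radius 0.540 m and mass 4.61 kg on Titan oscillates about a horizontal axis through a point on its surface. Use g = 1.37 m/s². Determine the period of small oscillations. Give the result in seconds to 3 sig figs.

I_cm = (2/5)mr² = 0.5377 kg·m². The pivot is at distance d = 0.540 m from the centre of mass.
By the parallel-axis theorem, I = I_cm + md² = 0.5377 + 1.344 = 1.882 kg·m².
T = 2π√(I/(mgd)) = 2π√(1.882/(4.61 × 1.37 × 0.540)) = 4.67 s.

4.67 s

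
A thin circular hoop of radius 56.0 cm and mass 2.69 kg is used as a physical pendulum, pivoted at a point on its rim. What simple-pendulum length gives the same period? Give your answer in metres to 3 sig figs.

1.12 m

The equivalent simple-pendulum length is L_eq = I/(md), where I is about the pivot and d = 0.5600 m.
I_cm = mR² = 0.8436 kg·m², so I = I_cm + md² = 0.8436 + 0.8436 = 1.687 kg·m².
L_eq = 1.687/(2.69 × 0.5600) = 1.12 m.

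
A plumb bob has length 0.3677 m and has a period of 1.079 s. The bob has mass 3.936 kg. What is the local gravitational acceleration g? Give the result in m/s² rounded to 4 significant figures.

From T = 2π√(L/g), g = 4π²L/T² = 4π² × 0.3677/1.0790² = 12.47 m/s².

12.47 m/s²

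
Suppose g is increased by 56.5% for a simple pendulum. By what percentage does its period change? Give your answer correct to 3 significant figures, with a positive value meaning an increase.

T ∝ 1/√g, so T'/T = 1/√(1.565) = 0.7994.
Percentage change in T = (0.7994 − 1) × 100% = -20.1%.

-20.1%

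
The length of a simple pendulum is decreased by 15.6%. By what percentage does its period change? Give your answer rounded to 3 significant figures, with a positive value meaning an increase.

T ∝ √L, so T'/T = √(0.8440) = 0.9187.
Percentage change in T = (0.9187 − 1) × 100% = -8.13%.

-8.13%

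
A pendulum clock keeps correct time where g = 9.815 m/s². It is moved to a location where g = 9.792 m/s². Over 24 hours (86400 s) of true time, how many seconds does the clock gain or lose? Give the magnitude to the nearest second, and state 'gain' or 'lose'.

lose 101 s

The clock's period scales as T ∝ 1/√g, so T'/T = √(9.815/9.792) = 1.00117.
In 86400 s of true time the clock registers 86400/1.00117 = 86298.7 s, so it loses 101 s.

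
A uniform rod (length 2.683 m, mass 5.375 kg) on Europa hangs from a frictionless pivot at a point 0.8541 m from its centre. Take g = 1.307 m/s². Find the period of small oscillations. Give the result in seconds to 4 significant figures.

6.857 s

For a physical pendulum T = 2π√(I/(mgd)), with d = 0.85410 m from pivot to centre of mass.
I_cm = mL²/12 = 5.375 × 2.683²/12 = 3.2243 kg·m²; I = I_cm + md² = 3.2243 + 5.375 × 0.85410² = 7.1453 kg·m².
T = 2π√(7.1453/(5.375 × 1.307 × 0.85410)) = 6.857 s.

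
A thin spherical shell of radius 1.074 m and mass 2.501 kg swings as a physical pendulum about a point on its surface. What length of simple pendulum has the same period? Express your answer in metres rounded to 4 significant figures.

1.790 m

The equivalent simple-pendulum length is L_eq = I/(md), where I is about the pivot and d = 1.0740 m.
I_cm = (2/3)mR² = 1.9232 kg·m², so I = I_cm + md² = 1.9232 + 2.8848 = 4.8081 kg·m².
L_eq = 4.8081/(2.501 × 1.0740) = 1.790 m.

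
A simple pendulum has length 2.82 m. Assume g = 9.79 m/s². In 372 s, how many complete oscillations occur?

110

T = 2π√(L/g) = 2π√(2.82/9.79) = 3.372 s.
Number of complete oscillations = ⌊372/3.372⌋ = ⌊110.3⌋ = 110.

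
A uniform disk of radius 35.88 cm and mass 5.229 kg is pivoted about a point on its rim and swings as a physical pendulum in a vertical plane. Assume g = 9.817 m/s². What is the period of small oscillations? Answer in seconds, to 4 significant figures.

I_cm = ½mr² = 0.33658 kg·m². The pivot is at distance d = 0.3588 m from the centre of mass.
By the parallel-axis theorem, I = I_cm + md² = 0.33658 + 0.67317 = 1.0098 kg·m².
T = 2π√(I/(mgd)) = 2π√(1.0098/(5.229 × 9.817 × 0.3588)) = 1.471 s.

1.471 s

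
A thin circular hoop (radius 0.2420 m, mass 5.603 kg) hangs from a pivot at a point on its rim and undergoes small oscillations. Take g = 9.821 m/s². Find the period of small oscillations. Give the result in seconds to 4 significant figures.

1.395 s

I_cm = mr² = 0.32813 kg·m². The pivot is at distance d = 0.2420 m from the centre of mass.
By the parallel-axis theorem, I = I_cm + md² = 0.32813 + 0.32813 = 0.65627 kg·m².
T = 2π√(I/(mgd)) = 2π√(0.65627/(5.603 × 9.821 × 0.2420)) = 1.395 s.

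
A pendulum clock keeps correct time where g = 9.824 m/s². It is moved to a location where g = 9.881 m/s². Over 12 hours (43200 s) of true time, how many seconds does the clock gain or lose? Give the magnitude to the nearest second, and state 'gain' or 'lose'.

The clock's period scales as T ∝ 1/√g, so T'/T = √(9.824/9.881) = 0.997112.
In 43200 s of true time the clock registers 43200/0.997112 = 43325.1 s, so it gains 125 s.

gain 125 s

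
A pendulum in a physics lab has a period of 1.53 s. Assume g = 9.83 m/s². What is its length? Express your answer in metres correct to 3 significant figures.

From T = 2π√(L/g), L = gT²/(4π²) = 9.83 × 1.530²/(4π²) = 0.583 m.

0.583 m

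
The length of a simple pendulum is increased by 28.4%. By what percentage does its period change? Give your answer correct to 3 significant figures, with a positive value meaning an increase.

13.3%

T ∝ √L, so T'/T = √(1.284) = 1.133.
Percentage change in T = (1.133 − 1) × 100% = 13.3%.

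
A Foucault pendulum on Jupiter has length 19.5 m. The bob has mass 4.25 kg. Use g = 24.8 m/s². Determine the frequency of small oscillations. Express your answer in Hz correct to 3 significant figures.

T = 2π√(L/g) = 2π√(19.5/24.8) = 5.571 s, so f = 1/T = 0.179 Hz.

0.179 Hz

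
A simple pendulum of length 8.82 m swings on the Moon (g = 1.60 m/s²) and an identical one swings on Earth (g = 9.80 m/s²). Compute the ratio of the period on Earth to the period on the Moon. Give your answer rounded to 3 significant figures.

T ∝ 1/√g, so T₂/T₁ = √(g₁/g₂) = √(1.60/9.80) = 0.404.

0.404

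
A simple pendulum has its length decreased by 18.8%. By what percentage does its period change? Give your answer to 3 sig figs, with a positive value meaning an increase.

-9.89%

T ∝ √L, so T'/T = √(0.8120) = 0.9011.
Percentage change in T = (0.9011 − 1) × 100% = -9.89%.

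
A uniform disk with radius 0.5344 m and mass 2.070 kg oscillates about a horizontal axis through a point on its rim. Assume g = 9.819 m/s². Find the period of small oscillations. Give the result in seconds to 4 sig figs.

1.795 s

I_cm = ½mr² = 0.29558 kg·m². The pivot is at distance d = 0.5344 m from the centre of mass.
By the parallel-axis theorem, I = I_cm + md² = 0.29558 + 0.59116 = 0.88674 kg·m².
T = 2π√(I/(mgd)) = 2π√(0.88674/(2.070 × 9.819 × 0.5344)) = 1.795 s.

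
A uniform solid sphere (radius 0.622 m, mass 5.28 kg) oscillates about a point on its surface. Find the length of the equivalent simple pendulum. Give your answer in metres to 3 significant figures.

0.871 m

The equivalent simple-pendulum length is L_eq = I/(md), where I is about the pivot and d = 0.6220 m.
I_cm = (2/5)mR² = 0.8171 kg·m², so I = I_cm + md² = 0.8171 + 2.043 = 2.860 kg·m².
L_eq = 2.860/(5.28 × 0.6220) = 0.871 m.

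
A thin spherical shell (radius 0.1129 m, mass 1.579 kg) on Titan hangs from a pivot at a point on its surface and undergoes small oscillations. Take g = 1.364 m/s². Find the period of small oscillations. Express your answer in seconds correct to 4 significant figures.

I_cm = (2/3)mr² = 0.013418 kg·m². The pivot is at distance d = 0.1129 m from the centre of mass.
By the parallel-axis theorem, I = I_cm + md² = 0.013418 + 0.020127 = 0.033544 kg·m².
T = 2π√(I/(mgd)) = 2π√(0.033544/(1.579 × 1.364 × 0.1129)) = 2.334 s.

2.334 s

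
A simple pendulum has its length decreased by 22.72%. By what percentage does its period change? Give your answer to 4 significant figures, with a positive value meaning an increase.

-12.09%

T ∝ √L, so T'/T = √(0.77280) = 0.87909.
Percentage change in T = (0.87909 − 1) × 100% = -12.09%.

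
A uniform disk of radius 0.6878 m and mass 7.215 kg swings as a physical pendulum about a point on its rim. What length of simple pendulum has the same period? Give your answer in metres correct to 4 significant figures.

The equivalent simple-pendulum length is L_eq = I/(md), where I is about the pivot and d = 0.68780 m.
I_cm = ½mR² = 1.7066 kg·m², so I = I_cm + md² = 1.7066 + 3.4132 = 5.1198 kg·m².
L_eq = 5.1198/(7.215 × 0.68780) = 1.032 m.

1.032 m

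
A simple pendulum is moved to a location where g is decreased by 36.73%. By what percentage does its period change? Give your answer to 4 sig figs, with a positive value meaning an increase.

T ∝ 1/√g, so T'/T = 1/√(0.63270) = 1.2572.
Percentage change in T = (1.2572 − 1) × 100% = 25.72%.

25.72%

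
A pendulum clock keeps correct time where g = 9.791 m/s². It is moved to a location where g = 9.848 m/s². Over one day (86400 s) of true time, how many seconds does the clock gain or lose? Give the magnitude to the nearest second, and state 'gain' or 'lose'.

gain 251 s

The clock's period scales as T ∝ 1/√g, so T'/T = √(9.791/9.848) = 0.997102.
In 86400 s of true time the clock registers 86400/0.997102 = 86651.1 s, so it gains 251 s.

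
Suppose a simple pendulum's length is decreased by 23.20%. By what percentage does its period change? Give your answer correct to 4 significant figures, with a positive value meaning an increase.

-12.36%

T ∝ √L, so T'/T = √(0.76800) = 0.87636.
Percentage change in T = (0.87636 − 1) × 100% = -12.36%.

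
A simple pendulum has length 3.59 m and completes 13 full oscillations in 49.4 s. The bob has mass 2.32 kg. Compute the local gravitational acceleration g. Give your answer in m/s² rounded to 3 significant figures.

9.81 m/s²

T = 49.4/13 = 3.800 s.
From T = 2π√(L/g), g = 4π²L/T² = 4π² × 3.59/3.800² = 9.81 m/s².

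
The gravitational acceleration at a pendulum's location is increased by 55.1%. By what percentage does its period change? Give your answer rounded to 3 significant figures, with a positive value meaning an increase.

T ∝ 1/√g, so T'/T = 1/√(1.551) = 0.8030.
Percentage change in T = (0.8030 − 1) × 100% = -19.7%.

-19.7%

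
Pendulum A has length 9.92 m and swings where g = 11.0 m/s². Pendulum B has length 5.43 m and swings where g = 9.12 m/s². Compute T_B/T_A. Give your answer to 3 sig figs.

T = 2π√(L/g), so T_B/T_A = √((L_B/g_B)/(L_A/g_A)) = √((5.43/9.12)/(9.92/11.0)) = 0.813.

0.813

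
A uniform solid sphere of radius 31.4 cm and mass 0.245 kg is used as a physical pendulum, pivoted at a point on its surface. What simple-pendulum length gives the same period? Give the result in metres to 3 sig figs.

0.440 m

The equivalent simple-pendulum length is L_eq = I/(md), where I is about the pivot and d = 0.3140 m.
I_cm = (2/5)mR² = 0.009662 kg·m², so I = I_cm + md² = 0.009662 + 0.02416 = 0.03382 kg·m².
L_eq = 0.03382/(0.245 × 0.3140) = 0.440 m.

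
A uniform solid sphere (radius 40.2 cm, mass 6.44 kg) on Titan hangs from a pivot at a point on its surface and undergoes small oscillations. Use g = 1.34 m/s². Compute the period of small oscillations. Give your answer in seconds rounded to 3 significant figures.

4.07 s

I_cm = (2/5)mr² = 0.4163 kg·m². The pivot is at distance d = 0.402 m from the centre of mass.
By the parallel-axis theorem, I = I_cm + md² = 0.4163 + 1.041 = 1.457 kg·m².
T = 2π√(I/(mgd)) = 2π√(1.457/(6.44 × 1.34 × 0.402)) = 4.07 s.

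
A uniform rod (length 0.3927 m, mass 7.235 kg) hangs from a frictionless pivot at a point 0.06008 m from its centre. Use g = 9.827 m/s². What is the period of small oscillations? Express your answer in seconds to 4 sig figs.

1.049 s

For a physical pendulum T = 2π√(I/(mgd)), with d = 0.060080 m from pivot to centre of mass.
I_cm = mL²/12 = 7.235 × 0.3927²/12 = 0.092978 kg·m²; I = I_cm + md² = 0.092978 + 7.235 × 0.060080² = 0.11909 kg·m².
T = 2π√(0.11909/(7.235 × 9.827 × 0.060080)) = 1.049 s.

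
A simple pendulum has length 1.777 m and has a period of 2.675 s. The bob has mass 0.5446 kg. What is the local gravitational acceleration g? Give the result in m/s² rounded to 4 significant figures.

9.804 m/s²

From T = 2π√(L/g), g = 4π²L/T² = 4π² × 1.777/2.6750² = 9.804 m/s².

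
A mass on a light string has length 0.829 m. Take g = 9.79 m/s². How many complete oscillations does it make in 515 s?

281

T = 2π√(L/g) = 2π√(0.829/9.79) = 1.828 s.
Number of complete oscillations = ⌊515/1.828⌋ = ⌊281.7⌋ = 281.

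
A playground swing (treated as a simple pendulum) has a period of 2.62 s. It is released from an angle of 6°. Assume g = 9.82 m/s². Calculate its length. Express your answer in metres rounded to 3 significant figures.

1.71 m

From T = 2π√(L/g), L = gT²/(4π²) = 9.82 × 2.620²/(4π²) = 1.71 m.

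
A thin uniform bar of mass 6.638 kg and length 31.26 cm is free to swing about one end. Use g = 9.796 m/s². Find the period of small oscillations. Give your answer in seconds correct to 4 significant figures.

For a physical pendulum T = 2π√(I/(mgd)), with d = 0.15630 m from pivot to centre of mass.
I_cm = mL²/12 = 6.638 × 0.3126²/12 = 0.054055 kg·m²; I = I_cm + md² = 0.054055 + 6.638 × 0.15630² = 0.21622 kg·m².
T = 2π√(0.21622/(6.638 × 9.796 × 0.15630)) = 0.9164 s.

0.9164 s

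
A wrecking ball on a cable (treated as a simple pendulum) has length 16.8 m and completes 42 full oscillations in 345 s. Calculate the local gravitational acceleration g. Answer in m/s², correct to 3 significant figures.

T = 345/42 = 8.214 s.
From T = 2π√(L/g), g = 4π²L/T² = 4π² × 16.8/8.214² = 9.83 m/s².

9.83 m/s²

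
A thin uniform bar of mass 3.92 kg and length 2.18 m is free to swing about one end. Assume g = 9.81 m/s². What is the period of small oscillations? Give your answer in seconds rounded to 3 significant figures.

2.42 s

For a physical pendulum T = 2π√(I/(mgd)), with d = 1.090 m from pivot to centre of mass.
I_cm = mL²/12 = 3.92 × 2.18²/12 = 1.552 kg·m²; I = I_cm + md² = 1.552 + 3.92 × 1.090² = 6.210 kg·m².
T = 2π√(6.210/(3.92 × 9.81 × 1.090)) = 2.42 s.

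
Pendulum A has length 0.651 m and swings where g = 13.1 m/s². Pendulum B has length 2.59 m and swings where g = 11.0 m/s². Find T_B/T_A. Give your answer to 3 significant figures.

2.18

T = 2π√(L/g), so T_B/T_A = √((L_B/g_B)/(L_A/g_A)) = √((2.59/11.0)/(0.651/13.1)) = 2.18.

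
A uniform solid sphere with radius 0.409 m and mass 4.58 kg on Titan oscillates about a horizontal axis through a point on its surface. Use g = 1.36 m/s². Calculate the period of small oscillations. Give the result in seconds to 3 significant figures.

4.08 s

I_cm = (2/5)mr² = 0.3065 kg·m². The pivot is at distance d = 0.409 m from the centre of mass.
By the parallel-axis theorem, I = I_cm + md² = 0.3065 + 0.7661 = 1.073 kg·m².
T = 2π√(I/(mgd)) = 2π√(1.073/(4.58 × 1.36 × 0.409)) = 4.08 s.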